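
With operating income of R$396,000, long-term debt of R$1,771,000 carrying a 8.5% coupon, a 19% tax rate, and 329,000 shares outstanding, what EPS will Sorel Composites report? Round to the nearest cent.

Pre-tax income = R$396,000 − R$150,535.00 = R$245,465.00.
Net income = R$245,465.00 × (1 − 0.19) = R$198,826.65.
Per share: R$198,826.65 / 329,000 shares = R$0.60.

R$0.60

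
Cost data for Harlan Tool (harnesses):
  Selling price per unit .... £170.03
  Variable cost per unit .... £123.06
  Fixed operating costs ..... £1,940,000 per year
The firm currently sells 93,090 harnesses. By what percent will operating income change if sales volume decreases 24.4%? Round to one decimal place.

Contribution at this volume is 93,090 × £46.97 = £4,372,437.30.
EBIT = £4,372,437.30 − £1,940,000 = £2,432,437.30.
So DOL = total CM / EBIT = £4,372,437.30 / £2,432,437.30 = 1.7976.
%ΔEBIT = DOL × %ΔSales = 1.7976 × -24.4% = -43.9%.

-43.9%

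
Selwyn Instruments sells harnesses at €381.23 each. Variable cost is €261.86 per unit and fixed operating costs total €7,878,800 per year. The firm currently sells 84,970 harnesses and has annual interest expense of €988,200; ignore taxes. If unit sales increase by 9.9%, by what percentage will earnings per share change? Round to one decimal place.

At 84,970 units, contribution = 84,970 × €119.37 = €10,142,868.90.
Subtracting fixed costs: EBIT = €10,142,868.90 − €7,878,800 = €2,264,068.90.
After interest of €988,200.00, pre-tax earnings = €1,275,868.90.
Degree of combined leverage = contribution ÷ (EBIT − I) = €10,142,868.90 ÷ €1,275,868.90 = 7.9498.
%ΔEPS = DCL × %ΔSales = 7.9498 × +9.9% = +78.7%.

+78.7%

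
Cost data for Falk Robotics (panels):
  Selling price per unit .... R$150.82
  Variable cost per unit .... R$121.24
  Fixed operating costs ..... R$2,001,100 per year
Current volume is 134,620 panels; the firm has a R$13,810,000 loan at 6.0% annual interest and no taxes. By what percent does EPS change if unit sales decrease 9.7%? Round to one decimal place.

-33.5%

Total contribution margin = 134,620 × R$29.58 = R$3,982,059.60.
Operating income = contribution − fixed costs = R$3,982,059.60 − R$2,001,100 = R$1,980,959.60.
After interest of R$828,600.00, pre-tax earnings = R$1,152,359.60.
Degree of combined leverage = contribution ÷ (EBIT − I) = R$3,982,059.60 ÷ R$1,152,359.60 = 3.4556.
%ΔEPS = DCL × %ΔSales = 3.4556 × -9.7% = -33.5%.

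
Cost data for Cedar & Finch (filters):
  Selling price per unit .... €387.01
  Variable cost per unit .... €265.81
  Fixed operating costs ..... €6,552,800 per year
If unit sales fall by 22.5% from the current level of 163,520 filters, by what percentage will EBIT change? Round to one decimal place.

Total contribution margin = 163,520 × €121.20 = €19,818,624.00.
Operating income = contribution − fixed costs = €19,818,624.00 − €6,552,800 = €13,265,824.00.
So DOL = total CM / EBIT = €19,818,624.00 / €13,265,824.00 = 1.4940.
Operating income changes by 1.4940 × -22.5% = -33.6%.

-33.6%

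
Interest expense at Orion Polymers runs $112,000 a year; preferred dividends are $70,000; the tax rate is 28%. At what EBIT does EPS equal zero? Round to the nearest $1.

$209,222

Preferred dividends are paid after tax, so their pre-tax equivalent is $70,000 ÷ (1 − 0.28) = $97,222.22.
Financial break-even EBIT = interest + D_p ÷ (1 − t) = $112,000 + $97,222.22 = $209,222.22.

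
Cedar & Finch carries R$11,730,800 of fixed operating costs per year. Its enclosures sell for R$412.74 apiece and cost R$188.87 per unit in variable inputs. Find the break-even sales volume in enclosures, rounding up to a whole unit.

Contribution margin per unit = R$412.74 − R$188.87 = R$223.87.
Break-even volume = fixed costs ÷ CM per unit = R$11,730,800 ÷ R$223.87 = 52,400.05, so 52,401 enclosures.

52,401 enclosures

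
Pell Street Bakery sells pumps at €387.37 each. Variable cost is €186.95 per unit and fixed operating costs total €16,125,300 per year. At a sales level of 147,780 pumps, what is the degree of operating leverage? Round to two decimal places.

Contribution at this volume is 147,780 × €200.42 = €29,618,067.60.
EBIT = €29,618,067.60 − €16,125,300 = €13,492,767.60.
DOL = contribution ÷ EBIT = €29,618,067.60 ÷ €13,492,767.60 = 2.1951.

2.20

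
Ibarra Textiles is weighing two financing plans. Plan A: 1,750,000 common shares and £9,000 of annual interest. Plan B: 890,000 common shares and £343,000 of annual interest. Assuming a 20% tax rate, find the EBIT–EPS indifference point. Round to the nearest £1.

Set EPS_A = EPS_B: (EBIT − £9,000)(1 − 0.20) ÷ 1,750,000 = (EBIT − £343,000)(1 − 0.20) ÷ 890,000.
The (1 − t) factor cancels: (EBIT − 9,000) × 890,000 = (EBIT − 343,000) × 1,750,000.
Solving, EBIT = (343,000·1,750,000 − 9,000·890,000) / (1,750,000 − 890,000) = 592,240,000,000 / 860,000 = 688,651.16.

£688,651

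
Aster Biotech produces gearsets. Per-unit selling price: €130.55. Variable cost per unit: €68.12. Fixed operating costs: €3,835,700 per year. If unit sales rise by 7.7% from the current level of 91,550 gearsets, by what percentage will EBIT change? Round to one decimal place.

+23.4%

At 91,550 units, contribution = 91,550 × €62.43 = €5,715,466.50.
Subtracting fixed costs: EBIT = €5,715,466.50 − €3,835,700 = €1,879,766.50.
DOL = contribution ÷ EBIT = €5,715,466.50 ÷ €1,879,766.50 = 3.0405.
So EBIT moves 3.0405 × (+7.7%) = +23.4%.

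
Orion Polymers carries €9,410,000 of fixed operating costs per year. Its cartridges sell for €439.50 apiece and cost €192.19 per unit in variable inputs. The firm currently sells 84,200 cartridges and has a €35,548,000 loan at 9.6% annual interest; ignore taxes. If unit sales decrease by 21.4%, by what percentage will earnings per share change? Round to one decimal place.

Contribution at this volume is 84,200 × €247.31 = €20,823,502.00.
Operating income = contribution − fixed costs = €20,823,502.00 − €9,410,000 = €11,413,502.00.
Interest = €3,412,608.00, so EBIT − I = €8,000,894.00.
Degree of combined leverage = contribution ÷ (EBIT − I) = €20,823,502.00 ÷ €8,000,894.00 = 2.6026.
%ΔEPS = DCL × %ΔSales = 2.6026 × -21.4% = -55.7%.

-55.7%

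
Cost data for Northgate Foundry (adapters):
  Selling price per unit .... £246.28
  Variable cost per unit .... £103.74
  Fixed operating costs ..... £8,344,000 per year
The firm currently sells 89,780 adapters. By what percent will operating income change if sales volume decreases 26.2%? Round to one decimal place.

Contribution at this volume is 89,780 × £142.54 = £12,797,241.20.
EBIT = £12,797,241.20 − £8,344,000 = £4,453,241.20.
DOL = contribution ÷ EBIT = £12,797,241.20 ÷ £4,453,241.20 = 2.8737.
Operating income changes by 2.8737 × -26.2% = -75.3%.

-75.3%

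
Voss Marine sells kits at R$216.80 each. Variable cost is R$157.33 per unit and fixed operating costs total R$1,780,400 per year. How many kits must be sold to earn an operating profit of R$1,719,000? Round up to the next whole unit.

58,844 kits

Contribution margin per unit = R$216.80 − R$157.33 = R$59.47.
Units = (FC + target) / CM = (R$1,780,400 + R$1,719,000) / R$59.47 = 58,843.11, so 58,844 kits.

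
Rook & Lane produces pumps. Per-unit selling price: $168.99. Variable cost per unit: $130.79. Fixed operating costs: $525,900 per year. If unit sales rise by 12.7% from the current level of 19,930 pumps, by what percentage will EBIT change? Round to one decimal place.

+41.1%

At 19,930 units, contribution = 19,930 × $38.20 = $761,326.00.
Operating income = contribution − fixed costs = $761,326.00 − $525,900 = $235,426.00.
So DOL = total CM / EBIT = $761,326.00 / $235,426.00 = 3.2338.
Operating income changes by 3.2338 × +12.7% = +41.1%.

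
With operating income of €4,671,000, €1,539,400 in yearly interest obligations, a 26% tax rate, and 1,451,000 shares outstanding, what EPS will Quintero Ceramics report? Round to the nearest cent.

Pre-tax income = €4,671,000 − €1,539,400.00 = €3,131,600.00.
After tax at 26%: net income = €3,131,600.00 × 0.74 = €2,317,384.00.
Per share: €2,317,384.00 / 1,451,000 shares = €1.60.

€1.60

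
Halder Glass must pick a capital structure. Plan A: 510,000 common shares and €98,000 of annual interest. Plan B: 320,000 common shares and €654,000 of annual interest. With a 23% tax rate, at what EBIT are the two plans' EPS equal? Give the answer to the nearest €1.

At indifference, (EBIT − 98,000)(1 − t)/510,000 = (EBIT − 654,000)(1 − t)/320,000.
Cancelling (1 − t) and cross-multiplying: 320,000·(EBIT − 98,000) = 510,000·(EBIT − 654,000).
Solving, EBIT = (654,000·510,000 − 98,000·320,000) / (510,000 − 320,000) = 302,180,000,000 / 190,000 = 1,590,421.05.

€1,590,421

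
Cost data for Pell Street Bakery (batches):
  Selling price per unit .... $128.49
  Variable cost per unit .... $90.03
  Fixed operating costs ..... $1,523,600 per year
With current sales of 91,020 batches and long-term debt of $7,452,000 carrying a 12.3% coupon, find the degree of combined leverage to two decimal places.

3.30

Contribution at this volume is 91,020 × $38.46 = $3,500,629.20.
Subtracting fixed costs: EBIT = $3,500,629.20 − $1,523,600 = $1,977,029.20. Interest = $916,596.00, so EBIT − I = $1,060,433.20.
DCL = contribution ÷ (EBIT − I) = $3,500,629.20 ÷ $1,060,433.20 = 3.3011.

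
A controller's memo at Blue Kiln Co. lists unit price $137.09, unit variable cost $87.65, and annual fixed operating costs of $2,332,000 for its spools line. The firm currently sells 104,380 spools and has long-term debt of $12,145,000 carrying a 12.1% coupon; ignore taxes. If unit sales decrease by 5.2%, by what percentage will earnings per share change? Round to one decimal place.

-19.7%

Contribution at this volume is 104,380 × $49.44 = $5,160,547.20.
EBIT = $5,160,547.20 − $2,332,000 = $2,828,547.20.
After interest of $1,469,545.00, pre-tax earnings = $1,359,002.20.
DCL = total CM / (EBIT − I) = $5,160,547.20 / $1,359,002.20 = 3.7973.
EPS therefore changes by 3.7973 × (-5.2%) = -19.7%.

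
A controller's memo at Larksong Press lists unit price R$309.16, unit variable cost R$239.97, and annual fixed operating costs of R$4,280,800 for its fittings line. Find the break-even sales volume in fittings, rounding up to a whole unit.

61,871 fittings

Unit CM = price − variable cost = R$309.16 − R$239.97 = R$69.19.
Break-even Q = R$4,280,800 / R$69.19 = 61,870.21 → 61,871 fittings.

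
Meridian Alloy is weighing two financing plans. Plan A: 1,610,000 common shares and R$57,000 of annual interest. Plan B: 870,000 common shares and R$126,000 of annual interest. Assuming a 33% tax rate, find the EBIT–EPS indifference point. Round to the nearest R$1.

R$207,122

At indifference, (EBIT − 57,000)(1 − t)/1,610,000 = (EBIT − 126,000)(1 − t)/870,000.
Cancelling (1 − t) and cross-multiplying: 870,000·(EBIT − 57,000) = 1,610,000·(EBIT − 126,000).
Solving, EBIT = (126,000·1,610,000 − 57,000·870,000) / (1,610,000 − 870,000) = 153,270,000,000 / 740,000 = 207,121.62.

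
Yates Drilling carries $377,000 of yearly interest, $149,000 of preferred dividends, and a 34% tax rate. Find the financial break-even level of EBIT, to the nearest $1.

Preferred dividends are paid after tax, so their pre-tax equivalent is $149,000 ÷ (1 − 0.34) = $225,757.58.
EPS = 0 when EBIT covers interest plus the pre-tax preferred burden: $377,000 + $225,757.58 = $602,757.58.

$602,758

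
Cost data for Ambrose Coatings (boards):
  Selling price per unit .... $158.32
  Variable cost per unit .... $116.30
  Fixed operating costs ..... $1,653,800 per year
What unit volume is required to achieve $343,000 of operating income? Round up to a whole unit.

47,521 boards

Unit CM = price − variable cost = $158.32 − $116.30 = $42.02.
Need Q such that Q × $42.02 − $1,653,800 = $343,000, i.e. Q = $1,996,800 / $42.02 = 47,520.23 → 47,521.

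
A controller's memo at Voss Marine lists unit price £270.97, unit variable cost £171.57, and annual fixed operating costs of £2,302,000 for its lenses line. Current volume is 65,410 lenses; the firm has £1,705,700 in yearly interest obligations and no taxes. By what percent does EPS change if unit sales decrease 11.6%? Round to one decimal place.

-30.2%

Contribution at this volume is 65,410 × £99.40 = £6,501,754.00.
Operating income = contribution − fixed costs = £6,501,754.00 − £2,302,000 = £4,199,754.00.
Interest = £1,705,700.00, so EBIT − I = £2,494,054.00.
Degree of combined leverage = contribution ÷ (EBIT − I) = £6,501,754.00 ÷ £2,494,054.00 = 2.6069.
EPS therefore changes by 2.6069 × (-11.6%) = -30.2%.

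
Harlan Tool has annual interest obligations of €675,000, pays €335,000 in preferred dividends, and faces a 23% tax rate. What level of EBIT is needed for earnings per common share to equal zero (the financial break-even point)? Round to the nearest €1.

Preferred dividends are paid after tax, so their pre-tax equivalent is €335,000 ÷ (1 − 0.23) = €435,064.94.
Financial break-even EBIT = interest + D_p ÷ (1 − t) = €675,000 + €435,064.94 = €1,110,064.94.

€1,110,065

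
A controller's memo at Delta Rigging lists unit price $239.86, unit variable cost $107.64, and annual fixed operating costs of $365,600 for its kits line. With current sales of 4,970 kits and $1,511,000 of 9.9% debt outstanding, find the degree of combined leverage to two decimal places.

Contribution at this volume is 4,970 × $132.22 = $657,133.40.
EBIT = $657,133.40 − $365,600 = $291,533.40. Interest = $149,589.00, so EBIT − I = $141,944.40.
Degree of total leverage = total CM / (EBIT − interest) = $657,133.40 / $141,944.40 = 4.6295.

4.63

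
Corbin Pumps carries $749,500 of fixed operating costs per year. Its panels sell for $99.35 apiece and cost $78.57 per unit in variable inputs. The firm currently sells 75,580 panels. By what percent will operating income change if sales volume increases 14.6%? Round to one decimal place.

Contribution at this volume is 75,580 × $20.78 = $1,570,552.40.
Subtracting fixed costs: EBIT = $1,570,552.40 − $749,500 = $821,052.40.
So DOL = total CM / EBIT = $1,570,552.40 / $821,052.40 = 1.9129.
So EBIT moves 1.9129 × (+14.6%) = +27.9%.

+27.9%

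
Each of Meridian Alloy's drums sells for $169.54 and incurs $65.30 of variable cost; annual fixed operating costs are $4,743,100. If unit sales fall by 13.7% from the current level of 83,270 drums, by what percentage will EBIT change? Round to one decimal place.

Contribution at this volume is 83,270 × $104.24 = $8,680,064.80.
Operating income = contribution − fixed costs = $8,680,064.80 − $4,743,100 = $3,936,964.80.
DOL = contribution ÷ EBIT = $8,680,064.80 ÷ $3,936,964.80 = 2.2048.
Operating income changes by 2.2048 × -13.7% = -30.2%.

-30.2%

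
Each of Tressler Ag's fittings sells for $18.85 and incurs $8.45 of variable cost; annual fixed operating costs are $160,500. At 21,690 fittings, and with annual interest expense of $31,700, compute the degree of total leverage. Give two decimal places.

Total contribution margin = 21,690 × $10.40 = $225,576.00.
Operating income = contribution − fixed costs = $225,576.00 − $160,500 = $65,076.00. Interest = $31,700.00.
DOL = $225,576.00 ÷ $65,076.00 = 3.4663; DFL = $65,076.00 ÷ $33,376.00 = 1.9498.
Combined leverage = 3.4663 × 1.9498 = 6.7586.

6.76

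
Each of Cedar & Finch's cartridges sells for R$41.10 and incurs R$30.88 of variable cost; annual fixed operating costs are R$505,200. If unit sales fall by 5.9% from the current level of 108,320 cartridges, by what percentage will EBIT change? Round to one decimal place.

-10.9%

Contribution at this volume is 108,320 × R$10.22 = R$1,107,030.40.
EBIT = R$1,107,030.40 − R$505,200 = R$601,830.40.
DOL = contribution ÷ EBIT = R$1,107,030.40 ÷ R$601,830.40 = 1.8394.
Operating income changes by 1.8394 × -5.9% = -10.9%.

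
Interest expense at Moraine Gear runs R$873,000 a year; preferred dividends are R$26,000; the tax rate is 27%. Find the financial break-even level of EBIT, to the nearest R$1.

R$908,616

Preferred dividends are paid after tax, so their pre-tax equivalent is R$26,000 ÷ (1 − 0.27) = R$35,616.44.
Financial break-even EBIT = interest + D_p ÷ (1 − t) = R$873,000 + R$35,616.44 = R$908,616.44.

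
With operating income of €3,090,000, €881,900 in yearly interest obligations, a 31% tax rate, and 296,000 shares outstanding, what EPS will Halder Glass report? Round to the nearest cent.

€5.15

Pre-tax income = €3,090,000 − €881,900.00 = €2,208,100.00.
Net income = €2,208,100.00 × (1 − 0.31) = €1,523,589.00.
EPS = €1,523,589.00 ÷ 296,000 = €5.15.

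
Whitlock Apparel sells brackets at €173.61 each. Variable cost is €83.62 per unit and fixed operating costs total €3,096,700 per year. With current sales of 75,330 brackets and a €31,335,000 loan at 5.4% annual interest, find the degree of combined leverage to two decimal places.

3.41

At 75,330 units, contribution = 75,330 × €89.99 = €6,778,946.70.
Operating income = contribution − fixed costs = €6,778,946.70 − €3,096,700 = €3,682,246.70. Interest = €1,692,090.00.
DOL = €6,778,946.70 ÷ €3,682,246.70 = 1.8410; DFL = €3,682,246.70 ÷ €1,990,156.70 = 1.8502.
Combined leverage = 1.8410 × 1.8502 = 3.4062.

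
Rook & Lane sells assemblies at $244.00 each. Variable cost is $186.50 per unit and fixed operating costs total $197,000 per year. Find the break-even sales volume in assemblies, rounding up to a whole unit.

Each unit contributes $244.00 − $186.50 = $57.50.
Break-even volume = fixed costs ÷ CM per unit = $197,000 ÷ $57.50 = 3,426.09, so 3,427 assemblies.

3,427 assemblies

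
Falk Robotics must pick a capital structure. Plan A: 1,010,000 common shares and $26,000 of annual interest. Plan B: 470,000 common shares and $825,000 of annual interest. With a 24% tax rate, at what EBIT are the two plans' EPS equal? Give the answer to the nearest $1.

Set EPS_A = EPS_B: (EBIT − $26,000)(1 − 0.24) ÷ 1,010,000 = (EBIT − $825,000)(1 − 0.24) ÷ 470,000.
Cancelling (1 − t) and cross-multiplying: 470,000·(EBIT − 26,000) = 1,010,000·(EBIT − 825,000).
EBIT × (1,010,000 − 470,000) = 825,000 × 1,010,000 − 26,000 × 470,000 = 821,030,000,000, so EBIT = 821,030,000,000 ÷ 540,000 = 1,520,425.93.

$1,520,426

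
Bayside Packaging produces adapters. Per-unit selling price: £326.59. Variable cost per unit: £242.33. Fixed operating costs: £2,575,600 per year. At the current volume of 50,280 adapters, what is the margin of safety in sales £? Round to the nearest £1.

£6,437,973

Each unit contributes £326.59 − £242.33 = £84.26. Break-even units = £2,575,600 ÷ £84.26 = 30,567.29; break-even revenue = 30,567.29 × £326.59 = £9,982,971.80.
Current sales = 50,280 × £326.59 = £16,420,945.20.
Margin of safety = £16,420,945.20 − £9,982,971.80 = £6,437,973.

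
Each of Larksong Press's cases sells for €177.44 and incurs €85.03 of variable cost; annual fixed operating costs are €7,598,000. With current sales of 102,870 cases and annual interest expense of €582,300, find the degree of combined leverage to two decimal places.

At 102,870 units, contribution = 102,870 × €92.41 = €9,506,216.70.
EBIT = €9,506,216.70 − €7,598,000 = €1,908,216.70. Interest = €582,300.00.
DOL = €9,506,216.70 ÷ €1,908,216.70 = 4.9817; DFL = €1,908,216.70 ÷ €1,325,916.70 = 1.4392.
DCL = DOL × DFL = 4.9817 × 1.4392 = 7.1697.

7.17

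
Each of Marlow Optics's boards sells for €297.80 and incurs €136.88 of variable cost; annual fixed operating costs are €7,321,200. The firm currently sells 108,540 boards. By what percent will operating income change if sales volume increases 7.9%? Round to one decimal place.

+13.6%

At 108,540 units, contribution = 108,540 × €160.92 = €17,466,256.80.
Operating income = contribution − fixed costs = €17,466,256.80 − €7,321,200 = €10,145,056.80.
Degree of operating leverage = €17,466,256.80 / €10,145,056.80 = 1.7217.
So EBIT moves 1.7217 × (+7.9%) = +13.6%.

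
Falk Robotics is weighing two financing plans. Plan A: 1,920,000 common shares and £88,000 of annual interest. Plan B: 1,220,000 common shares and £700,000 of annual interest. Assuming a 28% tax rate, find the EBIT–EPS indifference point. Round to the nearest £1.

£1,766,629

Set EPS_A = EPS_B: (EBIT − £88,000)(1 − 0.28) ÷ 1,920,000 = (EBIT − £700,000)(1 − 0.28) ÷ 1,220,000.
Cancelling (1 − t) and cross-multiplying: 1,220,000·(EBIT − 88,000) = 1,920,000·(EBIT − 700,000).
Solving, EBIT = (700,000·1,920,000 − 88,000·1,220,000) / (1,920,000 − 1,220,000) = 1,236,640,000,000 / 700,000 = 1,766,628.57.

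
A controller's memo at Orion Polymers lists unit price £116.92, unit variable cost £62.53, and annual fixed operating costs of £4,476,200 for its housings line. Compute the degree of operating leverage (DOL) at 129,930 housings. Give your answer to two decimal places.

Contribution at this volume is 129,930 × £54.39 = £7,066,892.70.
Subtracting fixed costs: EBIT = £7,066,892.70 − £4,476,200 = £2,590,692.70.
So DOL = total CM / EBIT = £7,066,892.70 / £2,590,692.70 = 2.7278.

2.73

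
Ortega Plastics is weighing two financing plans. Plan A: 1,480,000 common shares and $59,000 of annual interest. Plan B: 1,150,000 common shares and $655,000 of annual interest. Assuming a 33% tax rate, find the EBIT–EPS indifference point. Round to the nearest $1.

$2,731,970

At indifference, (EBIT − 59,000)(1 − t)/1,480,000 = (EBIT − 655,000)(1 − t)/1,150,000.
The (1 − t) factor cancels: (EBIT − 59,000) × 1,150,000 = (EBIT − 655,000) × 1,480,000.
Solving, EBIT = (655,000·1,480,000 − 59,000·1,150,000) / (1,480,000 − 1,150,000) = 901,550,000,000 / 330,000 = 2,731,969.70.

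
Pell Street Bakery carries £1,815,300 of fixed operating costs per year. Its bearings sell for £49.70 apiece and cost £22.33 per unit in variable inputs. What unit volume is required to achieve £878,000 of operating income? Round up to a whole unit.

98,404 bearings

Unit CM = price − variable cost = £49.70 − £22.33 = £27.37.
Need Q such that Q × £27.37 − £1,815,300 = £878,000, i.e. Q = £2,693,300 / £27.37 = 98,403.36 → 98,404.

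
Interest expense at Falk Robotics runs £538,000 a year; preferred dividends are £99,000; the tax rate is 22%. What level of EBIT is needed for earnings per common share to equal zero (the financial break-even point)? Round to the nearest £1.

£664,923

Grossing the preferred dividend up to pre-tax terms: £99,000 / (1 − 0.22) = £126,923.08.
Financial break-even EBIT = interest + D_p ÷ (1 − t) = £538,000 + £126,923.08 = £664,923.08.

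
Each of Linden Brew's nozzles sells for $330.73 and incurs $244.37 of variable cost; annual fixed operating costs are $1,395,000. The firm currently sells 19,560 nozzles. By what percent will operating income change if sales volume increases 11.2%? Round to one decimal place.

Total contribution margin = 19,560 × $86.36 = $1,689,201.60.
EBIT = $1,689,201.60 − $1,395,000 = $294,201.60.
Degree of operating leverage = $1,689,201.60 / $294,201.60 = 5.7416.
So EBIT moves 5.7416 × (+11.2%) = +64.3%.

+64.3%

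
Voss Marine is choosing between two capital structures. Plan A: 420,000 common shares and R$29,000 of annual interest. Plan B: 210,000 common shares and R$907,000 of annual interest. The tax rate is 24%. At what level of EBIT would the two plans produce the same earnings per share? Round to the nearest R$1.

R$1,785,000

Set EPS_A = EPS_B: (EBIT − R$29,000)(1 − 0.24) ÷ 420,000 = (EBIT − R$907,000)(1 − 0.24) ÷ 210,000.
The (1 − t) factor cancels: (EBIT − 29,000) × 210,000 = (EBIT − 907,000) × 420,000.
EBIT × (420,000 − 210,000) = 907,000 × 420,000 − 29,000 × 210,000 = 374,850,000,000, so EBIT = 374,850,000,000 ÷ 210,000 = 1,785,000.00.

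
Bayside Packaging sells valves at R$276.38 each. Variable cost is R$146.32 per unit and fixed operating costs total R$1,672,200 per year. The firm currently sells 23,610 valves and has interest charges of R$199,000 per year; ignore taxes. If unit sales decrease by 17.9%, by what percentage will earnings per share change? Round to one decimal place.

-45.8%

Total contribution margin = 23,610 × R$130.06 = R$3,070,716.60.
EBIT = R$3,070,716.60 − R$1,672,200 = R$1,398,516.60.
After interest of R$199,000.00, pre-tax earnings = R$1,199,516.60.
Degree of combined leverage = contribution ÷ (EBIT − I) = R$3,070,716.60 ÷ R$1,199,516.60 = 2.5600.
%ΔEPS = DCL × %ΔSales = 2.5600 × -17.9% = -45.8%.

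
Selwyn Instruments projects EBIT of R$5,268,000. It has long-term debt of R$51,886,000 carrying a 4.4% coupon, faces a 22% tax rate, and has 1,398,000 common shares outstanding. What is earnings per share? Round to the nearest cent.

Pre-tax income = R$5,268,000 − R$2,282,984.00 = R$2,985,016.00.
After tax at 22%: net income = R$2,985,016.00 × 0.78 = R$2,328,312.48.
Per share: R$2,328,312.48 / 1,398,000 shares = R$1.67.

R$1.67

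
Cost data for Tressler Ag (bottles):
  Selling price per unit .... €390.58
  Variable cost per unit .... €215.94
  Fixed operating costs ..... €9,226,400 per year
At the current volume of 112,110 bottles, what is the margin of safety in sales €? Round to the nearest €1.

Unit CM = price − variable cost = €390.58 − €215.94 = €174.64. Break-even units = €9,226,400 ÷ €174.64 = 52,830.97; break-even revenue = 52,830.97 × €390.58 = €20,634,718.92.
Current sales = 112,110 × €390.58 = €43,787,923.80.
Margin of safety = €43,787,923.80 − €20,634,718.92 = €23,153,205.

€23,153,205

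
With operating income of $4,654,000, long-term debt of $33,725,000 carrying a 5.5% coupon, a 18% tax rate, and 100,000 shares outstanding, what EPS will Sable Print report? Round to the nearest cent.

$22.95

Pre-tax income = $4,654,000 − $1,854,875.00 = $2,799,125.00.
After tax at 18%: net income = $2,799,125.00 × 0.82 = $2,295,282.50.
Per share: $2,295,282.50 / 100,000 shares = $22.95.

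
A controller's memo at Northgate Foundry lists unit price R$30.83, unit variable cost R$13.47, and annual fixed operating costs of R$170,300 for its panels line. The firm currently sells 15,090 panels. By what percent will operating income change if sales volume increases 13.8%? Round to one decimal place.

At 15,090 units, contribution = 15,090 × R$17.36 = R$261,962.40.
Subtracting fixed costs: EBIT = R$261,962.40 − R$170,300 = R$91,662.40.
Degree of operating leverage = R$261,962.40 / R$91,662.40 = 2.8579.
Operating income changes by 2.8579 × +13.8% = +39.4%.

+39.4%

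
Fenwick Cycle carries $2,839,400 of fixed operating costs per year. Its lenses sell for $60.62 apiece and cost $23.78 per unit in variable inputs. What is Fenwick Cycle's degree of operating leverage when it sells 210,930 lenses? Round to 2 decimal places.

Contribution at this volume is 210,930 × $36.84 = $7,770,661.20.
Subtracting fixed costs: EBIT = $7,770,661.20 − $2,839,400 = $4,931,261.20.
Degree of operating leverage = $7,770,661.20 / $4,931,261.20 = 1.5758.

1.58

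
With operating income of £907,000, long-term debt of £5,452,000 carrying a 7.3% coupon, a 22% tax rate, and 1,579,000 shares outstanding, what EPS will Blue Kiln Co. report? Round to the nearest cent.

£0.25

Interest = £397,996.00, so EBT = £907,000 − £397,996.00 = £509,004.00.
After tax at 22%: net income = £509,004.00 × 0.78 = £397,023.12.
EPS = £397,023.12 ÷ 1,579,000 = £0.25.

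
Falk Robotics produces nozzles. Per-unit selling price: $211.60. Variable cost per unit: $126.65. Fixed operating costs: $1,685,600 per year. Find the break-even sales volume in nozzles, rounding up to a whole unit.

Contribution margin per unit = $211.60 − $126.65 = $84.95.
Break-even Q = $1,685,600 / $84.95 = 19,842.26 → 19,843 nozzles.

19,843 nozzles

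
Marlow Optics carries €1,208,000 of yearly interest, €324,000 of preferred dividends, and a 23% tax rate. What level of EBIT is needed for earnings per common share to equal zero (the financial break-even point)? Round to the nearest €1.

Preferred dividends are paid after tax, so their pre-tax equivalent is €324,000 ÷ (1 − 0.23) = €420,779.22.
EPS = 0 when EBIT covers interest plus the pre-tax preferred burden: €1,208,000 + €420,779.22 = €1,628,779.22.

€1,628,779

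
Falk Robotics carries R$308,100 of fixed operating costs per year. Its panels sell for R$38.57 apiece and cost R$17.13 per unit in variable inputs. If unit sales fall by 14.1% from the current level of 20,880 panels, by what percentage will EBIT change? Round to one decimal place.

-45.2%

At 20,880 units, contribution = 20,880 × R$21.44 = R$447,667.20.
Subtracting fixed costs: EBIT = R$447,667.20 − R$308,100 = R$139,567.20.
So DOL = total CM / EBIT = R$447,667.20 / R$139,567.20 = 3.2075.
So EBIT moves 3.2075 × (-14.1%) = -45.2%.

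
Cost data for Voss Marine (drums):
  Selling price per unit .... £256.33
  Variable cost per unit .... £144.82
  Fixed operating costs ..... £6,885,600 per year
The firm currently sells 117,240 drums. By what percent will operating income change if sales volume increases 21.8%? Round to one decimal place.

At 117,240 units, contribution = 117,240 × £111.51 = £13,073,432.40.
EBIT = £13,073,432.40 − £6,885,600 = £6,187,832.40.
DOL = contribution ÷ EBIT = £13,073,432.40 ÷ £6,187,832.40 = 2.1128.
Operating income changes by 2.1128 × +21.8% = +46.1%.

+46.1%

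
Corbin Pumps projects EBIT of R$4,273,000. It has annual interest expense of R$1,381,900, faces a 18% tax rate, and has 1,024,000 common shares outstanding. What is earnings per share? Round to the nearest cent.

R$2.32

Pre-tax income = R$4,273,000 − R$1,381,900.00 = R$2,891,100.00.
After tax at 18%: net income = R$2,891,100.00 × 0.82 = R$2,370,702.00.
Per share: R$2,370,702.00 / 1,024,000 shares = R$2.32.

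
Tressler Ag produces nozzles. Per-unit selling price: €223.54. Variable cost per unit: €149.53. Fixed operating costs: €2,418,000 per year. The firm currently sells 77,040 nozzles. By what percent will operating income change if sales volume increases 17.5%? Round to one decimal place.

+30.4%

Contribution at this volume is 77,040 × €74.01 = €5,701,730.40.
EBIT = €5,701,730.40 − €2,418,000 = €3,283,730.40.
Degree of operating leverage = €5,701,730.40 / €3,283,730.40 = 1.7364.
Operating income changes by 1.7364 × +17.5% = +30.4%.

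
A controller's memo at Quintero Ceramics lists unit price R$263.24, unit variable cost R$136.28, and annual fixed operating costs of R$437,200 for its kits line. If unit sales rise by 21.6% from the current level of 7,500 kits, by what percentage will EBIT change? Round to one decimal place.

At 7,500 units, contribution = 7,500 × R$126.96 = R$952,200.00.
Subtracting fixed costs: EBIT = R$952,200.00 − R$437,200 = R$515,000.00.
DOL = contribution ÷ EBIT = R$952,200.00 ÷ R$515,000.00 = 1.8489.
So EBIT moves 1.8489 × (+21.6%) = +39.9%.

+39.9%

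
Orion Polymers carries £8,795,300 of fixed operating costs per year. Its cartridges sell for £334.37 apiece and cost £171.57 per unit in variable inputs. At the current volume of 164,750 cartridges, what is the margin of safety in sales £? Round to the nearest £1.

£37,023,057

Each unit contributes £334.37 − £171.57 = £162.80. Break-even units = £8,795,300 ÷ £162.80 = 54,025.18; break-even revenue = 54,025.18 × £334.37 = £18,064,400.87.
Current sales = 164,750 × £334.37 = £55,087,457.50.
Margin of safety = £55,087,457.50 − £18,064,400.87 = £37,023,057.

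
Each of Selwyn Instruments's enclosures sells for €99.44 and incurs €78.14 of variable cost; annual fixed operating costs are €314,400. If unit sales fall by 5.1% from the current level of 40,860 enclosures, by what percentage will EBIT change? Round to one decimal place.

At 40,860 units, contribution = 40,860 × €21.30 = €870,318.00.
Subtracting fixed costs: EBIT = €870,318.00 − €314,400 = €555,918.00.
Degree of operating leverage = €870,318.00 / €555,918.00 = 1.5656.
So EBIT moves 1.5656 × (-5.1%) = -8.0%.

-8.0%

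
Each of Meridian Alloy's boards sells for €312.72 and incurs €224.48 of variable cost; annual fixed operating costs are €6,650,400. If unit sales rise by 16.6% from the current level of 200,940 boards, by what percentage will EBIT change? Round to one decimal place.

At 200,940 units, contribution = 200,940 × €88.24 = €17,730,945.60.
EBIT = €17,730,945.60 − €6,650,400 = €11,080,545.60.
Degree of operating leverage = €17,730,945.60 / €11,080,545.60 = 1.6002.
Operating income changes by 1.6002 × +16.6% = +26.6%.

+26.6%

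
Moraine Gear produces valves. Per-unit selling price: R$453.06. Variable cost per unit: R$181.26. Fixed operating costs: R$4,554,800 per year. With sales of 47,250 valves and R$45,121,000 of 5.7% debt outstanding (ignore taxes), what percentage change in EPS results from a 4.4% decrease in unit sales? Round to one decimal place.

-9.9%

Total contribution margin = 47,250 × R$271.80 = R$12,842,550.00.
Subtracting fixed costs: EBIT = R$12,842,550.00 − R$4,554,800 = R$8,287,750.00.
Interest = R$2,571,897.00, so EBIT − I = R$5,715,853.00.
Degree of combined leverage = contribution ÷ (EBIT − I) = R$12,842,550.00 ÷ R$5,715,853.00 = 2.2468.
EPS therefore changes by 2.2468 × (-4.4%) = -9.9%.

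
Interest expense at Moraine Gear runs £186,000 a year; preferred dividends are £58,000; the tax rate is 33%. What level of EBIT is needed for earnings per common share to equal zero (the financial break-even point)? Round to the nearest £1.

Preferred dividends are paid after tax, so their pre-tax equivalent is £58,000 ÷ (1 − 0.33) = £86,567.16.
EPS = 0 when EBIT covers interest plus the pre-tax preferred burden: £186,000 + £86,567.16 = £272,567.16.

£272,567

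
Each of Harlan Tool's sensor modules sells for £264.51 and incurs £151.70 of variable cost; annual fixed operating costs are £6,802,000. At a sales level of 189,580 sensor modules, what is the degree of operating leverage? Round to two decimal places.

1.47

Total contribution margin = 189,580 × £112.81 = £21,386,519.80.
Operating income = contribution − fixed costs = £21,386,519.80 − £6,802,000 = £14,584,519.80.
Degree of operating leverage = £21,386,519.80 / £14,584,519.80 = 1.4664.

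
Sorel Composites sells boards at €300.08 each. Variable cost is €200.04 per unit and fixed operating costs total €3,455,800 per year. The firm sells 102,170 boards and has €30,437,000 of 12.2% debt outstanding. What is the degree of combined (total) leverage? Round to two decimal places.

At 102,170 units, contribution = 102,170 × €100.04 = €10,221,086.80.
Subtracting fixed costs: EBIT = €10,221,086.80 − €3,455,800 = €6,765,286.80. Interest = €3,713,314.00, so EBIT − I = €3,051,972.80.
Degree of total leverage = total CM / (EBIT − interest) = €10,221,086.80 / €3,051,972.80 = 3.3490.

3.35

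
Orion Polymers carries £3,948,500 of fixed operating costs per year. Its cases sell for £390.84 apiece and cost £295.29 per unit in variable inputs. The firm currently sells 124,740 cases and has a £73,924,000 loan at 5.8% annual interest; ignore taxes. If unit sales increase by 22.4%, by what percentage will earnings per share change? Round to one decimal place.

Contribution at this volume is 124,740 × £95.55 = £11,918,907.00.
EBIT = £11,918,907.00 − £3,948,500 = £7,970,407.00.
After interest of £4,287,592.00, pre-tax earnings = £3,682,815.00.
DCL = total CM / (EBIT − I) = £11,918,907.00 / £3,682,815.00 = 3.2364.
%ΔEPS = DCL × %ΔSales = 3.2364 × +22.4% = +72.5%.

+72.5%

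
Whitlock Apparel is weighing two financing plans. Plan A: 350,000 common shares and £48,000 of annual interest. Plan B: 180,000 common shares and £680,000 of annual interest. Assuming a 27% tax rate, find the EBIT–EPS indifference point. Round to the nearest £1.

At indifference, (EBIT − 48,000)(1 − t)/350,000 = (EBIT − 680,000)(1 − t)/180,000.
The (1 − t) factor cancels: (EBIT − 48,000) × 180,000 = (EBIT − 680,000) × 350,000.
EBIT × (350,000 − 180,000) = 680,000 × 350,000 − 48,000 × 180,000 = 229,360,000,000, so EBIT = 229,360,000,000 ÷ 170,000 = 1,349,176.47.

£1,349,176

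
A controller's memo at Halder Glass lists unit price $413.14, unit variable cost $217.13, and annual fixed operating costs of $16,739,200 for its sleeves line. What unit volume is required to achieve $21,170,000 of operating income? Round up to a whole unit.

Contribution margin per unit = $413.14 − $217.13 = $196.01.
Need Q such that Q × $196.01 − $16,739,200 = $21,170,000, i.e. Q = $37,909,200 / $196.01 = 193,404.42 → 193,405.

193,405 sleeves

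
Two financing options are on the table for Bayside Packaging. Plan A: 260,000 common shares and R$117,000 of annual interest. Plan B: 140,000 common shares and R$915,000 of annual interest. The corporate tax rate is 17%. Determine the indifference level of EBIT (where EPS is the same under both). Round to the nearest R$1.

Set EPS_A = EPS_B: (EBIT − R$117,000)(1 − 0.17) ÷ 260,000 = (EBIT − R$915,000)(1 − 0.17) ÷ 140,000.
The (1 − t) factor cancels: (EBIT − 117,000) × 140,000 = (EBIT − 915,000) × 260,000.
Solving, EBIT = (915,000·260,000 − 117,000·140,000) / (260,000 − 140,000) = 221,520,000,000 / 120,000 = 1,846,000.00.

R$1,846,000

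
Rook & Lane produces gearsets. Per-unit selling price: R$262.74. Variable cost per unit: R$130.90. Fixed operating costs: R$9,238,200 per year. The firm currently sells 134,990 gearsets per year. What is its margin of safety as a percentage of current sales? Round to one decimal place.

48.1%

Contribution margin per unit = R$262.74 − R$130.90 = R$131.84. Break-even units = R$9,238,200 ÷ R$131.84 = 70,071.30; break-even revenue = 70,071.30 × R$262.74 = R$18,410,532.98.
Actual sales revenue = 134,990 × R$262.74 = R$35,467,272.60.
Margin of safety = (R$35,467,272.60 − R$18,410,532.98) ÷ R$35,467,272.60 = 48.1%.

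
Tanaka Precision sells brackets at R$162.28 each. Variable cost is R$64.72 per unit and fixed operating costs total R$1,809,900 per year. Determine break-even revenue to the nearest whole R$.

R$3,010,563

CM per unit = R$162.28 − R$64.72 = R$97.56; CM ratio = R$97.56 / R$162.28 = 0.6012.
Break-even revenue = fixed costs × price ÷ CM = R$1,809,900 × R$162.28 ÷ R$97.56 = R$3,010,563.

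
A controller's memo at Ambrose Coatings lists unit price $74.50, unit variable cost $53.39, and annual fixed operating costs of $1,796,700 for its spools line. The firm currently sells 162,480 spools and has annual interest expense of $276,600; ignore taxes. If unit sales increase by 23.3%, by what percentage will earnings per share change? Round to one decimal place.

Contribution at this volume is 162,480 × $21.11 = $3,429,952.80.
Operating income = contribution − fixed costs = $3,429,952.80 − $1,796,700 = $1,633,252.80.
After interest of $276,600.00, pre-tax earnings = $1,356,652.80.
Degree of combined leverage = contribution ÷ (EBIT − I) = $3,429,952.80 ÷ $1,356,652.80 = 2.5282.
%ΔEPS = DCL × %ΔSales = 2.5282 × +23.3% = +58.9%.

+58.9%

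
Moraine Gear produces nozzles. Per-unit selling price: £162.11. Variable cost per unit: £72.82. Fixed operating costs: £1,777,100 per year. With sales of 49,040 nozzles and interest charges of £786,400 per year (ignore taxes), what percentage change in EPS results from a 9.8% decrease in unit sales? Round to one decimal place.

-23.6%

Total contribution margin = 49,040 × £89.29 = £4,378,781.60.
EBIT = £4,378,781.60 − £1,777,100 = £2,601,681.60.
Interest = £786,400.00, so EBIT − I = £1,815,281.60.
Degree of combined leverage = contribution ÷ (EBIT − I) = £4,378,781.60 ÷ £1,815,281.60 = 2.4122.
EPS therefore changes by 2.4122 × (-9.8%) = -23.6%.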